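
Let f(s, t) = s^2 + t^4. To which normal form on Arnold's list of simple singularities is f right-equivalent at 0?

The Hessian of f at 0 has rank 1. Corank 1: A-series; mu = 3 gives A_3.

A_{3}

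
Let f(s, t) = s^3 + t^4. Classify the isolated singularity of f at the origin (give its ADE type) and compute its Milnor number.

Type E_6, Milnor number mu = 6.

The Hessian of f at 0 has rank 0. Corank 2; j^3 = s^3 is a perfect cube, so E-series; the 4-jet and mu = 6 give E_6.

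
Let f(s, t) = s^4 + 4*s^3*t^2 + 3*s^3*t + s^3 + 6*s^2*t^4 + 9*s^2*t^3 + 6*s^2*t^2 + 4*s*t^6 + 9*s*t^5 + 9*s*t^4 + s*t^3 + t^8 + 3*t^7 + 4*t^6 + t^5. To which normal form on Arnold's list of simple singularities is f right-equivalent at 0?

The Hessian of f at 0 is [[0, 0], [0, 0]] with rank 0, so corank 2. A Groebner basis of the Jacobian ideal J(f) in C{s,t} is {3*s^2/2 + t^4 + t^3/2, s^3, s^2*t - s^2/2 - t^3/6, -s^2/2 + s*t^2 - t^3/6}; counting standard monomials gives mu = 7. Corank 2; j^3 = s^3 is a perfect cube, so E-series; the 4-jet and mu = 7 give E_7.

E_{7}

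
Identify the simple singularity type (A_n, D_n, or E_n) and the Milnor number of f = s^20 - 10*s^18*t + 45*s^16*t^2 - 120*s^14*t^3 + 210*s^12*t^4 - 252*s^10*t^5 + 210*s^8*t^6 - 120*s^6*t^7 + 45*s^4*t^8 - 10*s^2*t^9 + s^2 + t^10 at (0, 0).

The Hessian of f at 0 is [[2, 0], [0, 0]] with rank 1, so corank 1. A Groebner basis of the Jacobian ideal J(f) in C{s,t} is {t^9, s}; counting standard monomials gives mu = 9. Corank 1: A-series; mu = 9 gives A_9.

Type A_9, Milnor number mu = 9.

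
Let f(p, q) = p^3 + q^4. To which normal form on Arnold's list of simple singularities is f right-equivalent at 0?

E_{6}

The Hessian of f at 0 has rank 0. Corank 2; j^3 = p^3 is a perfect cube, so E-series; the 4-jet and mu = 6 give E_6.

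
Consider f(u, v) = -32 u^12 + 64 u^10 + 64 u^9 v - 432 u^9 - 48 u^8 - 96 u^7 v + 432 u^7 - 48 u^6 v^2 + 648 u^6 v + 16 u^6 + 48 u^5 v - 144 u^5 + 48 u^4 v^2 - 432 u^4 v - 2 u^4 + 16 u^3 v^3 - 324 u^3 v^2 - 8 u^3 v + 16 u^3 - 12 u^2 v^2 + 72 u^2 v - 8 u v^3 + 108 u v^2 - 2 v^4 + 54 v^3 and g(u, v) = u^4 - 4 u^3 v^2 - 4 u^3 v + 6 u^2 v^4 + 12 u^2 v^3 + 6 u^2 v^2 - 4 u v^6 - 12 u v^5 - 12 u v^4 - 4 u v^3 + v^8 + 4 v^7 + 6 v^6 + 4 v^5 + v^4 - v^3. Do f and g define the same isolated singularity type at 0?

Yes.

The Hessian of f at 0 has rank 0. Corank 2; j^3 = 2*(2*u + 3*v)^3 is a perfect cube, so E-series; the 4-jet and mu = 6 give E_6. The Hessian of g at 0 has rank 0. Corank 2; j^3 = -v^3 is a perfect cube, so E-series; the 4-jet and mu = 6 give E_6. Both have type E_6, hence right-equivalent.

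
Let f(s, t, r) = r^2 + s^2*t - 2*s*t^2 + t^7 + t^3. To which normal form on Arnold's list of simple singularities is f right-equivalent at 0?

D_{8}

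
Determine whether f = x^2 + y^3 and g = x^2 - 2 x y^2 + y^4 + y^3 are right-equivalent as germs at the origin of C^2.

The Hessian of f at 0 is [[2, 0], [0, 0]] with rank 1, so corank 1. A Groebner basis of the Jacobian ideal J(f) in C{x,y} is {y^2, x}; counting standard monomials gives mu = 2. Corank 1: A-series; mu = 2 gives A_2. The Hessian of g at 0 is [[2, 0], [0, 0]] with rank 1, so corank 1. A Groebner basis of the Jacobian ideal J(g) in C{x,y} is {y^2, x}; counting standard monomials gives mu = 2. Corank 1: A-series; mu = 2 gives A_2. Both have type A_2, hence right-equivalent.

Yes.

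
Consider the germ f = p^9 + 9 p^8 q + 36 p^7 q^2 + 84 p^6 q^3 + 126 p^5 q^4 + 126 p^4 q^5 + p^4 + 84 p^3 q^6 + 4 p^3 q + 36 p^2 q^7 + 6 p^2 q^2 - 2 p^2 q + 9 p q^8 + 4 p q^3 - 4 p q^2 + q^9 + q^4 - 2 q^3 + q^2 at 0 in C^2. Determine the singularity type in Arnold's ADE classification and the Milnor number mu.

Type A_{8}, Milnor number mu = 8.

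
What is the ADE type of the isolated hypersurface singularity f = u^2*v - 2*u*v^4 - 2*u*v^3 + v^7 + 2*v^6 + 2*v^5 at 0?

D_6

The Hessian of f at 0 is [[0, 0], [0, 0]] with rank 0, so corank 2. A Groebner basis of the Jacobian ideal J(f) in C{u,v} is {u^3, u^2*v, u^2/4 + u*v^2, -u^2/4 - u*v + v^3}; counting standard monomials gives mu = 6. Corank 2; j^3 = u^2*v has shape L^2 M (L != M), so D-series; mu = 6 gives D_6.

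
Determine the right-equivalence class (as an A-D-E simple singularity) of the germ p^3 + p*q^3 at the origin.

The Hessian of f at 0 is [[0, 0], [0, 0]] with rank 0, so corank 2. A Groebner basis of the Jacobian ideal J(f) in C{p,q} is {p^3, p*q^2, 3*p^2 + q^3}; counting standard monomials gives mu = 7. Corank 2; j^3 = p^3 is a perfect cube, so E-series; the 4-jet and mu = 7 give E_7.

E7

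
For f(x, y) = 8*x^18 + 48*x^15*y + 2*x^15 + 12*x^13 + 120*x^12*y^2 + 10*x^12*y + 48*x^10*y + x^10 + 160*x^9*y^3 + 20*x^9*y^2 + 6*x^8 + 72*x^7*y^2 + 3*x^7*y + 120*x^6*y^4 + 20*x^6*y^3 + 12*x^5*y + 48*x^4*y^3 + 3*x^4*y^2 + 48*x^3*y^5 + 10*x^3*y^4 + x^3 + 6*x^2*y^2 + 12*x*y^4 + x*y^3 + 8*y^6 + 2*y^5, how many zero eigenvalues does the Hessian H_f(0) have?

Hessian at 0 has rank 0.

2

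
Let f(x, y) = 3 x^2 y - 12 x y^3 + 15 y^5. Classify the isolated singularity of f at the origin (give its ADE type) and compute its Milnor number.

The Hessian of f at 0 has rank 0. Corank 2; j^3 = 3*x^2*y has shape L^2 M (L != M), so D-series; mu = 6 gives D_6.

Type D6, Milnor number mu = 6.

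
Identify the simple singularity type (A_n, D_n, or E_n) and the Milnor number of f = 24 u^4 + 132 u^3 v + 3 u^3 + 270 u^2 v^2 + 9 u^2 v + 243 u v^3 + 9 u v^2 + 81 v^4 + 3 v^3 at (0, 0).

Type E7, Milnor number mu = 7.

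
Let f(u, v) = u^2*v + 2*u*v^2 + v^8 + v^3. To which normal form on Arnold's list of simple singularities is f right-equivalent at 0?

D_9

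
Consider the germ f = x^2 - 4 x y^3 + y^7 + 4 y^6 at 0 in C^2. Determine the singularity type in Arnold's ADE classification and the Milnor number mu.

Type A_6, Milnor number mu = 6.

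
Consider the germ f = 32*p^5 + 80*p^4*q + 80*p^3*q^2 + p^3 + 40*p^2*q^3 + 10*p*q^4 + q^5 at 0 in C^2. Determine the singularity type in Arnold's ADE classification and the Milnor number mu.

Type E_8, Milnor number mu = 8.

The Hessian of f at 0 is [[0, 0], [0, 0]] with rank 0, so corank 2. A Groebner basis of the Jacobian ideal J(f) in C{p,q} is {q^5, p*q^3 + q^4/8, p^2}; counting standard monomials gives mu = 8. Corank 2; j^3 = p^3 is a perfect cube, so E-series; the 5-jet and mu = 8 give E_8.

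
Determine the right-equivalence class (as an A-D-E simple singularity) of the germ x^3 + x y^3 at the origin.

E_7

The Hessian of f at 0 has rank 0. Corank 2; j^3 = x^3 is a perfect cube, so E-series; the 4-jet and mu = 7 give E_7.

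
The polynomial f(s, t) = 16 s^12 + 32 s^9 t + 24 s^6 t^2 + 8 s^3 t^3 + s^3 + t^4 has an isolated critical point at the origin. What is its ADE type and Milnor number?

Type E_{6}, Milnor number mu = 6.

The Hessian of f at 0 is [[0, 0], [0, 0]] with rank 0, so corank 2. A Groebner basis of the Jacobian ideal J(f) in C{s,t} is {t^3, s^2}; counting standard monomials gives mu = 6. Corank 2; j^3 = s^3 is a perfect cube, so E-series; the 4-jet and mu = 6 give E_6.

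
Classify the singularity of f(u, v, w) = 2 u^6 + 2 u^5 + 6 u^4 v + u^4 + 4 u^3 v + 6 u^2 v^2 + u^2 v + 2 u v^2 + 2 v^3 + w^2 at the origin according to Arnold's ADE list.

D_{4}

The Hessian of f at 0 has rank 1. Corank 2; j^3 = v*(u^2 + 2*u*v + 2*v^2) splits into three distinct lines over C (the quadratic factor has nonzero discriminant), so D_4.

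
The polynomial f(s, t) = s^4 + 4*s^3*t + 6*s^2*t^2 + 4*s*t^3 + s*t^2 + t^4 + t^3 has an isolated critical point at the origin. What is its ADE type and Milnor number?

Type D_5, Milnor number mu = 5.

The Hessian of f at 0 is [[0, 0], [0, 0]] with rank 0, so corank 2. A Groebner basis of the Jacobian ideal J(f) in C{s,t} is {s^3 + t^2/4, t^3, s*t + t^2}; counting standard monomials gives mu = 5. Corank 2; j^3 = t^2*(s + t) has shape L^2 M (L != M), so D-series; mu = 5 gives D_5.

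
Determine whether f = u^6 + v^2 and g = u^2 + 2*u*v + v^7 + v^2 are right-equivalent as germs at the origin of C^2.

No.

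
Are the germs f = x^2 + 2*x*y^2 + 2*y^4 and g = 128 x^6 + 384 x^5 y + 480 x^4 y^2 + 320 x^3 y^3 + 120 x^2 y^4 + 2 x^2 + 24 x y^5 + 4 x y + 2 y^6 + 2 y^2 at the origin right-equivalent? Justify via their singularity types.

No.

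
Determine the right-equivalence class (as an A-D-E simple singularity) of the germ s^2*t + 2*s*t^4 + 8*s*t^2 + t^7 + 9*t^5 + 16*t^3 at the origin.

D_6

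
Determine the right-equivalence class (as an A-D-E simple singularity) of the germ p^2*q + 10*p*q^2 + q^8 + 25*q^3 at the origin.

D9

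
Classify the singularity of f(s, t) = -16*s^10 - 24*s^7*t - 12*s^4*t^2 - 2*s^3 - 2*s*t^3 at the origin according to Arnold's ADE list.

The Hessian of f at 0 has rank 0. Corank 2; j^3 = -2*s^3 is a perfect cube, so E-series; the 4-jet and mu = 7 give E_7.

E_{7}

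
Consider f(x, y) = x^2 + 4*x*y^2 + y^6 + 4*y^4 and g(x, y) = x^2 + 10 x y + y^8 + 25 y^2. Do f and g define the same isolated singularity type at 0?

No.

The Hessian of f at 0 has rank 1. Corank 1: A-series; mu = 5 gives A_5. The Hessian of g at 0 has rank 1. Corank 1: A-series; mu = 7 gives A_7. f is A_5 but g is A_7, hence not right-equivalent.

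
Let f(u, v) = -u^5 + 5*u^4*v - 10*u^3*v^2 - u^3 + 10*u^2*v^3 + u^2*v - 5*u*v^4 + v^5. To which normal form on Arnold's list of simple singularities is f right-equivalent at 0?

The Hessian of f at 0 is [[0, 0], [0, 0]] with rank 0, so corank 2. A Groebner basis of the Jacobian ideal J(f) in C{u,v} is {u*v/5 + v^4, u*v^2, u^2 - u*v}; counting standard monomials gives mu = 6. Corank 2; j^3 = -u^2*(u - v) has shape L^2 M (L != M), so D-series; mu = 6 gives D_6.

D_6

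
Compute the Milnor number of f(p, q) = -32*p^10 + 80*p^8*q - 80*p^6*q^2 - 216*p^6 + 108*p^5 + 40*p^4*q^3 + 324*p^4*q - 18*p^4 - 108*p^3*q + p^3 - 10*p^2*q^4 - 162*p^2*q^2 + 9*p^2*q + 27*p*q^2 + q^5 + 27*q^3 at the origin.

8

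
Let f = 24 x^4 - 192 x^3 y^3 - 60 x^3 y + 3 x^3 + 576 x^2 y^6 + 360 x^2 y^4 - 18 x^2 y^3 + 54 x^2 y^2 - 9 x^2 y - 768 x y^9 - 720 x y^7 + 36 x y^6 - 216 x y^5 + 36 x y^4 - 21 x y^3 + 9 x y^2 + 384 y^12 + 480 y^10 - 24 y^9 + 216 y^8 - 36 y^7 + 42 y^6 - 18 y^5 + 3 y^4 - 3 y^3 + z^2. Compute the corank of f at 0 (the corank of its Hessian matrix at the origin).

2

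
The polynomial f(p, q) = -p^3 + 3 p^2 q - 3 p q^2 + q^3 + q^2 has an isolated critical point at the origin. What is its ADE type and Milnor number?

The Hessian of f at 0 has rank 1. Corank 1: A-series; mu = 2 gives A_2.

Type A2, Milnor number mu = 2.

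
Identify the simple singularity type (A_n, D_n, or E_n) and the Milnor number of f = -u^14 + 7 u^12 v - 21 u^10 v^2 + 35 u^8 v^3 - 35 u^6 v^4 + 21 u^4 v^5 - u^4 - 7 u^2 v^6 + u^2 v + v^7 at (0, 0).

Type D_8, Milnor number mu = 8.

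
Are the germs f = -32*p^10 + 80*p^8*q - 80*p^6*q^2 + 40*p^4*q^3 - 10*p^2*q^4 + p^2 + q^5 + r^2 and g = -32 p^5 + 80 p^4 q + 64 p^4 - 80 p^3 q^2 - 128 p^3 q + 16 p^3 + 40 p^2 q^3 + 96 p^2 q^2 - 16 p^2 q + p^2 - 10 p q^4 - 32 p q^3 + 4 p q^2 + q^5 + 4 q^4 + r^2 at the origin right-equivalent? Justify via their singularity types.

The Hessian of f at 0 is [[2, 0, 0], [0, 0, 0], [0, 0, 2]] with rank 2, so corank 1. A Groebner basis of the Jacobian ideal J(f) in C{p,q,r} is {q^4, p, r}; counting standard monomials gives mu = 4. Corank 1: A-series; mu = 4 gives A_4. The Hessian of g at 0 is [[2, 0, 0], [0, 0, 0], [0, 0, 2]] with rank 2, so corank 1. A Groebner basis of the Jacobian ideal J(g) in C{p,q,r} is {p/16 + q^3 + q^2/8, p^2, p*q - p/8 - q^2/4, r}; counting standard monomials gives mu = 4. Corank 1: A-series; mu = 4 gives A_4. Both have type A_4, hence right-equivalent.

Yes.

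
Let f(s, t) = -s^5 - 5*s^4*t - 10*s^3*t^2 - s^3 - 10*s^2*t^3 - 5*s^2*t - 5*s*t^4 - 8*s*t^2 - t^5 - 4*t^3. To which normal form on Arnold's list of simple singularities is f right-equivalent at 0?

D_{6}

The Hessian of f at 0 has rank 0. Corank 2; j^3 = -(s + t)*(s + 2*t)^2 has shape L^2 M (L != M), so D-series; mu = 6 gives D_6.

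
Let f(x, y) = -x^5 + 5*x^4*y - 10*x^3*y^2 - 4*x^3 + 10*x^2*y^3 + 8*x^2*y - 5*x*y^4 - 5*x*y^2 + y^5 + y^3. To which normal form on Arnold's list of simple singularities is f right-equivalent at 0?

D_6

The Hessian of f at 0 is [[0, 0], [0, 0]] with rank 0, so corank 2. A Groebner basis of the Jacobian ideal J(f) in C{x,y} is {32*x*y/5 + y^4 - 16*y^2/5, x*y^2 - y^3/2, x^2 - 3*x*y/2 + y^2/2}; counting standard monomials gives mu = 6. Corank 2; j^3 = -(x - y)*(2*x - y)^2 has shape L^2 M (L != M), so D-series; mu = 6 gives D_6.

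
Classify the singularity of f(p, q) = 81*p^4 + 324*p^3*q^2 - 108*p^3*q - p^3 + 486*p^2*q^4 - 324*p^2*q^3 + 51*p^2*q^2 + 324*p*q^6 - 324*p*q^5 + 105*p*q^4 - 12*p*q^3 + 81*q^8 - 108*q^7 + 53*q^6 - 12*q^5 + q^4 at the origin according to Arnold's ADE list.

The Hessian of f at 0 is [[0, 0], [0, 0]] with rank 0, so corank 2. A Groebner basis of the Jacobian ideal J(f) in C{p,q} is {p^3, p^2*q, p^2/2 + p*q^2, 9*p^2/2 + q^3}; counting standard monomials gives mu = 6. Corank 2; j^3 = -p^3 is a perfect cube, so E-series; the 4-jet and mu = 6 give E_6.

E_{6}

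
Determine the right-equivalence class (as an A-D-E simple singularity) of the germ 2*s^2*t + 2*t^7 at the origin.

The Hessian of f at 0 has rank 0. Corank 2; j^3 = 2*s^2*t has shape L^2 M (L != M), so D-series; mu = 8 gives D_8.

D_{8}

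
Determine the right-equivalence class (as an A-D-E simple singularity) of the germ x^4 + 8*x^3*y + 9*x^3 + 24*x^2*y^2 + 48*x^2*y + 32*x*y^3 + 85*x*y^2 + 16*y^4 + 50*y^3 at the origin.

The Hessian of f at 0 has rank 0. Corank 2; j^3 = (x + 2*y)*(3*x + 5*y)^2 has shape L^2 M (L != M), so D-series; mu = 5 gives D_5.

D5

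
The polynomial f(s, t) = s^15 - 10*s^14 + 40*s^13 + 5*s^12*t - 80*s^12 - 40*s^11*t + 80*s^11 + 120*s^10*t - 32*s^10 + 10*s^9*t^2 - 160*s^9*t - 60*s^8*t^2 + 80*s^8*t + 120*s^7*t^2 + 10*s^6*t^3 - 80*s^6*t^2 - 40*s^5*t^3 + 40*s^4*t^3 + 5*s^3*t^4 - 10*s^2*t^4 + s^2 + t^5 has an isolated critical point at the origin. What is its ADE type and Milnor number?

Type A4, Milnor number mu = 4.

The Hessian of f at 0 is [[2, 0], [0, 0]] with rank 1, so corank 1. A Groebner basis of the Jacobian ideal J(f) in C{s,t} is {t^4, s}; counting standard monomials gives mu = 4. Corank 1: A-series; mu = 4 gives A_4.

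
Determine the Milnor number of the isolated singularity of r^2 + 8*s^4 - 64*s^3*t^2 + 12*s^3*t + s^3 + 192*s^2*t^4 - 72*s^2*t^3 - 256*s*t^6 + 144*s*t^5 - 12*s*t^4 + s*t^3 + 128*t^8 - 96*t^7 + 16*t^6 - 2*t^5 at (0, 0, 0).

7

The Hessian of f at 0 has rank 1. Corank 2; j^3 = s^3 is a perfect cube, so E-series; the 4-jet and mu = 7 give E_7.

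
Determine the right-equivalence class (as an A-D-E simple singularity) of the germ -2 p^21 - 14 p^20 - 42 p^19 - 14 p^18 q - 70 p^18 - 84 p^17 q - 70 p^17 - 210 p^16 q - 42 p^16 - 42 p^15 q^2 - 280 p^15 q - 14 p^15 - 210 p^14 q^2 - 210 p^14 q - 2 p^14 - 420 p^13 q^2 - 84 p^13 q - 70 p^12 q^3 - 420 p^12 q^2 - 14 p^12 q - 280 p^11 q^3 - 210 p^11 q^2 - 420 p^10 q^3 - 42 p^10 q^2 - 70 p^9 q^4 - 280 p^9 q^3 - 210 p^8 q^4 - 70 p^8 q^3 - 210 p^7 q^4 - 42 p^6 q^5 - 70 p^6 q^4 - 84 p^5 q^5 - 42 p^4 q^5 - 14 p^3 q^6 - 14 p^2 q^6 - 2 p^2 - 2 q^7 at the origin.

The Hessian of f at 0 has rank 1. Corank 1: A-series; mu = 6 gives A_6.

A6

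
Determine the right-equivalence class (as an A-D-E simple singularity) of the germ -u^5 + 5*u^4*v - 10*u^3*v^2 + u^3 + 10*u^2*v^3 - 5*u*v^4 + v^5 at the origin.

E_8

The Hessian of f at 0 has rank 0. Corank 2; j^3 = u^3 is a perfect cube, so E-series; the 5-jet and mu = 8 give E_8.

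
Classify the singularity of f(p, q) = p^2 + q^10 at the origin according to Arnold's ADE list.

The Hessian of f at 0 is [[2, 0], [0, 0]] with rank 1, so corank 1. A Groebner basis of the Jacobian ideal J(f) in C{p,q} is {q^9, p}; counting standard monomials gives mu = 9. Corank 1: A-series; mu = 9 gives A_9.

A9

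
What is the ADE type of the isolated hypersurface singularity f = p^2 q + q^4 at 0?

The Hessian of f at 0 is [[0, 0], [0, 0]] with rank 0, so corank 2. A Groebner basis of the Jacobian ideal J(f) in C{p,q} is {p^3, p^2/4 + q^3, p*q}; counting standard monomials gives mu = 5. Corank 2; j^3 = p^2*q has shape L^2 M (L != M), so D-series; mu = 5 gives D_5.

D_{5}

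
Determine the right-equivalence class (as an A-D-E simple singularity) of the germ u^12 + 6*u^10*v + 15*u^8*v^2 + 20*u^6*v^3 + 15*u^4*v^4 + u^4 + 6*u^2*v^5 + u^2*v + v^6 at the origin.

The Hessian of f at 0 has rank 0. Corank 2; j^3 = u^2*v has shape L^2 M (L != M), so D-series; mu = 7 gives D_7.

D7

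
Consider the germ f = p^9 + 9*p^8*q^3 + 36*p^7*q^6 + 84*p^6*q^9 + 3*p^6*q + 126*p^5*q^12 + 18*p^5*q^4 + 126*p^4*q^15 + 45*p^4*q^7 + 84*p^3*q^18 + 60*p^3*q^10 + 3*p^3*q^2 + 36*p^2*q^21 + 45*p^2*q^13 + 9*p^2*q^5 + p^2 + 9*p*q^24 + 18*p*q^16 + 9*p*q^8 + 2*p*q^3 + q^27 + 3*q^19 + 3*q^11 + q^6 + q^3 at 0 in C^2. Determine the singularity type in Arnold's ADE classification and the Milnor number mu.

Type A2, Milnor number mu = 2.

The Hessian of f at 0 is [[2, 0], [0, 0]] with rank 1, so corank 1. A Groebner basis of the Jacobian ideal J(f) in C{p,q} is {q^2, p}; counting standard monomials gives mu = 2. Corank 1: A-series; mu = 2 gives A_2.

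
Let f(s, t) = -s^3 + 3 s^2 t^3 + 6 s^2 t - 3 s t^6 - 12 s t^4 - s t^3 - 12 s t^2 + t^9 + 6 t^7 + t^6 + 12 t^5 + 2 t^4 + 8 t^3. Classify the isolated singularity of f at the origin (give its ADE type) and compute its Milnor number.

The Hessian of f at 0 is [[0, 0], [0, 0]] with rank 0, so corank 2. A Groebner basis of the Jacobian ideal J(f) in C{s,t} is {s^3 - 6*s^2*t - 48*s^2 + 192*s*t - 192*t^2, 6*s^2 + s*t^2 - 24*s*t + 24*t^2, 3*s^2 - 12*s*t + t^3 + 12*t^2}; counting standard monomials gives mu = 7. Corank 2; j^3 = -(s - 2*t)^3 is a perfect cube, so E-series; the 4-jet and mu = 7 give E_7.

Type E_{7}, Milnor number mu = 7.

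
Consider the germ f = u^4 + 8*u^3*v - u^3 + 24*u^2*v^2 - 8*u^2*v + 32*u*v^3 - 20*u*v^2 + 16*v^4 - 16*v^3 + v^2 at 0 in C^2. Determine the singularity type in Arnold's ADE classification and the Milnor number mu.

The Hessian of f at 0 is [[0, 0], [0, 2]] with rank 1, so corank 1. A Groebner basis of the Jacobian ideal J(f) in C{u,v} is {u^2, v}; counting standard monomials gives mu = 2. Corank 1: A-series; mu = 2 gives A_2.

Type A2, Milnor number mu = 2.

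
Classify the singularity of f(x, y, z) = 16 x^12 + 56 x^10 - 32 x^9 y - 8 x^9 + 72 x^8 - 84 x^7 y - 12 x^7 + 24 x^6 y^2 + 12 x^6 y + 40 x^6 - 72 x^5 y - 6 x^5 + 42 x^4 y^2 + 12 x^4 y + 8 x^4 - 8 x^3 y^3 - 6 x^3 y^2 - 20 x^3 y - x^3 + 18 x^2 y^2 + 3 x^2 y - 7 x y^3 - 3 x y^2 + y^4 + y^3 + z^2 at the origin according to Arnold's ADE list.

E7

The Hessian of f at 0 has rank 1. Corank 2; j^3 = -(x - y)^3 is a perfect cube, so E-series; the 4-jet and mu = 7 give E_7.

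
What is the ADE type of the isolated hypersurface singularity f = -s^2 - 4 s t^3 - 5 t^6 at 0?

The Hessian of f at 0 has rank 1. Corank 1: A-series; mu = 5 gives A_5.

A_5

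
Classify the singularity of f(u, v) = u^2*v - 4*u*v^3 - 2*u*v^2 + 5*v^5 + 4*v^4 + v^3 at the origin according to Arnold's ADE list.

D_{6}

The Hessian of f at 0 has rank 0. Corank 2; j^3 = v*(u - v)^2 has shape L^2 M (L != M), so D-series; mu = 6 gives D_6.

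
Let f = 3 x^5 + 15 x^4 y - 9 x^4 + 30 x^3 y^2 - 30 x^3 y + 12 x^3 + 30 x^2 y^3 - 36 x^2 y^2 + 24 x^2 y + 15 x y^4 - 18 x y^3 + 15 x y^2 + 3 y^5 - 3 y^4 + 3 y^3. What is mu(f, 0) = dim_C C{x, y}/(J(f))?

5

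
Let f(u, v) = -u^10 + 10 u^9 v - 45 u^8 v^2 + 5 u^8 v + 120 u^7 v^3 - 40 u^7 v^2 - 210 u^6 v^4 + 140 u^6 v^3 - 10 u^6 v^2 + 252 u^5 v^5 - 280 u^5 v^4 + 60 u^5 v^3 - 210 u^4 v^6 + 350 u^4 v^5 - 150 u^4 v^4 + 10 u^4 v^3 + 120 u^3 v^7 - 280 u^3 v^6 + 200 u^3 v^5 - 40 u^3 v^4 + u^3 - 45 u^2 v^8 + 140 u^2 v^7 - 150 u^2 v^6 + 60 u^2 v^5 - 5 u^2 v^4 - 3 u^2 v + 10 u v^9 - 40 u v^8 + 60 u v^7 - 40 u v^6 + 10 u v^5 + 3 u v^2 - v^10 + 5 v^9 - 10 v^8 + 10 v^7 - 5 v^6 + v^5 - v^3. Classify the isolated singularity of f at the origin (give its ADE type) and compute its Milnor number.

Type E_{8}, Milnor number mu = 8.

The Hessian of f at 0 has rank 0. Corank 2; j^3 = (u - v)^3 is a perfect cube, so E-series; the 5-jet and mu = 8 give E_8.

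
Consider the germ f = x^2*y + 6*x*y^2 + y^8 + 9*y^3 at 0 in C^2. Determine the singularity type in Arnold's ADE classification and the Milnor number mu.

The Hessian of f at 0 has rank 0. Corank 2; j^3 = y*(x + 3*y)^2 has shape L^2 M (L != M), so D-series; mu = 9 gives D_9.

Type D9, Milnor number mu = 9.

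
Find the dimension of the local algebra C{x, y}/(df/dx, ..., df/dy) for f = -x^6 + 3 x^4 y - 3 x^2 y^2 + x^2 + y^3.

2

The Hessian of f at 0 has rank 1. Corank 1: A-series; mu = 2 gives A_2.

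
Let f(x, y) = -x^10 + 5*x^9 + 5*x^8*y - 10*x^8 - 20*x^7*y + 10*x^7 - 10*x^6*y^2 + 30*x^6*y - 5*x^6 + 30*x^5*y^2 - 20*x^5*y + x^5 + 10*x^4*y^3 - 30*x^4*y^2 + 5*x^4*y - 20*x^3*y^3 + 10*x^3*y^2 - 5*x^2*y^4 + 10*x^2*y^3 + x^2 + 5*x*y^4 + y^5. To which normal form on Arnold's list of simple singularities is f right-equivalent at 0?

The Hessian of f at 0 has rank 1. Corank 1: A-series; mu = 4 gives A_4.

A_{4}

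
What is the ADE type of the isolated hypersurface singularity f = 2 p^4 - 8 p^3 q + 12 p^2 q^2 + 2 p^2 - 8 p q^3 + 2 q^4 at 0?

The Hessian of f at 0 has rank 1. Corank 1: A-series; mu = 3 gives A_3.

A_3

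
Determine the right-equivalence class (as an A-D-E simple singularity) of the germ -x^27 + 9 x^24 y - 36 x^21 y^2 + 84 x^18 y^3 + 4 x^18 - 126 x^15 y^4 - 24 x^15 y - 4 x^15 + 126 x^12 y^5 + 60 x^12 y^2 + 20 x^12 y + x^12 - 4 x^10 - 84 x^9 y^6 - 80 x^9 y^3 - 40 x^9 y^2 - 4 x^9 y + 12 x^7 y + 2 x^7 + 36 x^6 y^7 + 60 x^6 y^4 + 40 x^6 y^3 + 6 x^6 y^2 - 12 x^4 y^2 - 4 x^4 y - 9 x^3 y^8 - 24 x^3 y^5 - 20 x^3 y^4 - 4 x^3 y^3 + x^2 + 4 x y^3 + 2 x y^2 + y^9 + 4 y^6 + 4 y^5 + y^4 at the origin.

The Hessian of f at 0 is [[2, 0], [0, 0]] with rank 1, so corank 1. A Groebner basis of the Jacobian ideal J(f) in C{x,y} is {x^2/2 + x*y^3 + x*y^2/2, x*y/2 + y^4 + y^3/2, x^3 + x^2/4 + x*y^2/2 - x*y/8 - 3*x - 49*y^3/8 - 3*y^2, x^2*y - x^2 - 3*x*y^2/2 + x*y/4 + 2*x + 17*y^3/4 + 2*y^2}; counting standard monomials gives mu = 8. Corank 1: A-series; mu = 8 gives A_8.

A8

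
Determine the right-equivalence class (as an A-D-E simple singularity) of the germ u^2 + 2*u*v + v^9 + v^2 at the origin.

A8

The Hessian of f at 0 is [[2, 2], [2, 2]] with rank 1, so corank 1. A Groebner basis of the Jacobian ideal J(f) in C{u,v} is {v^8, u + v}; counting standard monomials gives mu = 8. Corank 1: A-series; mu = 8 gives A_8.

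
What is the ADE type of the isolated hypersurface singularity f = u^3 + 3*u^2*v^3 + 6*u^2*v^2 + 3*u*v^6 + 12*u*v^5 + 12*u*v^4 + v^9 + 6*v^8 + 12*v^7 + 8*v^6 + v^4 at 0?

E_6

The Hessian of f at 0 is [[0, 0], [0, 0]] with rank 0, so corank 2. A Groebner basis of the Jacobian ideal J(f) in C{u,v} is {u^3, u^2*v, u^2/4 + u*v^2, v^3}; counting standard monomials gives mu = 6. Corank 2; j^3 = u^3 is a perfect cube, so E-series; the 4-jet and mu = 6 give E_6.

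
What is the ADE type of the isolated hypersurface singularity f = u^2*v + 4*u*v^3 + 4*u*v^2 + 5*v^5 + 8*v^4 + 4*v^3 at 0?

D_6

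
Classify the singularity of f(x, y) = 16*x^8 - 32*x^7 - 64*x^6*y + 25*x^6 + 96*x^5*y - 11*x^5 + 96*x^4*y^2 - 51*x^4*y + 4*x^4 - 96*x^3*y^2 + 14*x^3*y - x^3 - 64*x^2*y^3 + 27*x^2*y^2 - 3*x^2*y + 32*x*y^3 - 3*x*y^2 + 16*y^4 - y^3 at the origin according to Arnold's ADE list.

The Hessian of f at 0 has rank 0. Corank 2; j^3 = -(x + y)^3 is a perfect cube, so E-series; the 4-jet and mu = 6 give E_6.

E_6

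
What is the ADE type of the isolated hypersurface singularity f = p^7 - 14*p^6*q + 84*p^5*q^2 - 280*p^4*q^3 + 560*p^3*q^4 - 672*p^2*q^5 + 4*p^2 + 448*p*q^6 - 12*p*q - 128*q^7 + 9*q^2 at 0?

A_{6}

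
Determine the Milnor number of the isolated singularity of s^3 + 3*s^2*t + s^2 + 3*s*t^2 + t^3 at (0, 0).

The Hessian of f at 0 is [[2, 0], [0, 0]] with rank 1, so corank 1. A Groebner basis of the Jacobian ideal J(f) in C{s,t} is {t^2, s}; counting standard monomials gives mu = 2. Corank 1: A-series; mu = 2 gives A_2.

2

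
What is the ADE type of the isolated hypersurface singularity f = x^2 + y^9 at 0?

The Hessian of f at 0 is [[2, 0], [0, 0]] with rank 1, so corank 1. A Groebner basis of the Jacobian ideal J(f) in C{x,y} is {y^8, x}; counting standard monomials gives mu = 8. Corank 1: A-series; mu = 8 gives A_8.

A_8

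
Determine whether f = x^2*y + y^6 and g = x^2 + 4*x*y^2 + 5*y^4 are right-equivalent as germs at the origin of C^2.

The Hessian of f at 0 is [[0, 0], [0, 0]] with rank 0, so corank 2. A Groebner basis of the Jacobian ideal J(f) in C{x,y} is {x^2/6 + y^5, x^3, x*y}; counting standard monomials gives mu = 7. Corank 2; j^3 = x^2*y has shape L^2 M (L != M), so D-series; mu = 7 gives D_7. The Hessian of g at 0 is [[2, 0], [0, 0]] with rank 1, so corank 1. A Groebner basis of the Jacobian ideal J(g) in C{x,y} is {x^2, x*y, x/2 + y^2}; counting standard monomials gives mu = 3. Corank 1: A-series; mu = 3 gives A_3. f is D_7 but g is A_3, hence not right-equivalent.

No.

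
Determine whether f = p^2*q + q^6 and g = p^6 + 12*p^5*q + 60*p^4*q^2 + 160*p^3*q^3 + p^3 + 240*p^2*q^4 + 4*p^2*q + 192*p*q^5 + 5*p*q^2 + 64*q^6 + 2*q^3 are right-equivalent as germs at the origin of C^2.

Yes.

The Hessian of f at 0 is [[0, 0], [0, 0]] with rank 0, so corank 2. A Groebner basis of the Jacobian ideal J(f) in C{p,q} is {p^2/6 + q^5, p^3, p*q}; counting standard monomials gives mu = 7. Corank 2; j^3 = p^2*q has shape L^2 M (L != M), so D-series; mu = 7 gives D_7. The Hessian of g at 0 is [[0, 0], [0, 0]] with rank 0, so corank 2. A Groebner basis of the Jacobian ideal J(g) in C{p,q} is {-p*q/6 + q^5 - q^2/6, p*q^2 + q^3, p^2 + 3*p*q + 2*q^2}; counting standard monomials gives mu = 7. Corank 2; j^3 = (p + q)^2*(p + 2*q) has shape L^2 M (L != M), so D-series; mu = 7 gives D_7. Both have type D_7, hence right-equivalent.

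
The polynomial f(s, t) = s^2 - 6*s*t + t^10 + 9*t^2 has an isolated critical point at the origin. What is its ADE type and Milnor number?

The Hessian of f at 0 has rank 1. Corank 1: A-series; mu = 9 gives A_9.

Type A_9, Milnor number mu = 9.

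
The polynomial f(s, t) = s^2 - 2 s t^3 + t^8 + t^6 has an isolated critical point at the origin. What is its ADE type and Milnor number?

Type A7, Milnor number mu = 7.

The Hessian of f at 0 is [[2, 0], [0, 0]] with rank 1, so corank 1. A Groebner basis of the Jacobian ideal J(f) in C{s,t} is {s^3, s^2*t, -s + t^3}; counting standard monomials gives mu = 7. Corank 1: A-series; mu = 7 gives A_7.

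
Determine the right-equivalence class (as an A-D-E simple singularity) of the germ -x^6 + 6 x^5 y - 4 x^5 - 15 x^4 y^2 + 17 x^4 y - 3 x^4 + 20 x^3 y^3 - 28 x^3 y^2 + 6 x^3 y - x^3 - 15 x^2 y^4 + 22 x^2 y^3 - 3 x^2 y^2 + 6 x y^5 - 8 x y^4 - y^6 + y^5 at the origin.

The Hessian of f at 0 has rank 0. Corank 2; j^3 = -x^3 is a perfect cube, so E-series; the 5-jet and mu = 8 give E_8.

E_{8}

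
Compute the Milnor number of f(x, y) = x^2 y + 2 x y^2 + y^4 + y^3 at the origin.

5

The Hessian of f at 0 has rank 0. Corank 2; j^3 = y*(x + y)^2 has shape L^2 M (L != M), so D-series; mu = 5 gives D_5.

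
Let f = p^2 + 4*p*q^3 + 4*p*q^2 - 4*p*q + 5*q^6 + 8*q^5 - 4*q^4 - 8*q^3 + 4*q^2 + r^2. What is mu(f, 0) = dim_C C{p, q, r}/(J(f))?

5

The Hessian of f at 0 has rank 2. Corank 1: A-series; mu = 5 gives A_5.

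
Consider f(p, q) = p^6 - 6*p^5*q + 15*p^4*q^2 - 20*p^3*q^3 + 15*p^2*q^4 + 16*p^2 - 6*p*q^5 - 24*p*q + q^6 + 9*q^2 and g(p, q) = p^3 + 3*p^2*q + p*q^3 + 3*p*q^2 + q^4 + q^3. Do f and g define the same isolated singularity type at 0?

No.

The Hessian of f at 0 is [[32, -24], [-24, 18]] with rank 1, so corank 1. A Groebner basis of the Jacobian ideal J(f) in C{p,q} is {q^5, p - 3*q/4}; counting standard monomials gives mu = 5. Corank 1: A-series; mu = 5 gives A_5. The Hessian of g at 0 is [[0, 0], [0, 0]] with rank 0, so corank 2. A Groebner basis of the Jacobian ideal J(g) in C{p,q} is {p^3 + 3*p^2*q + 6*p^2 + 12*p*q + 6*q^2, -3*p^2 + p*q^2 - 6*p*q - 3*q^2, 3*p^2 + 6*p*q + q^3 + 3*q^2}; counting standard monomials gives mu = 7. Corank 2; j^3 = (p + q)^3 is a perfect cube, so E-series; the 4-jet and mu = 7 give E_7. f is A_5 but g is E_7, hence not right-equivalent.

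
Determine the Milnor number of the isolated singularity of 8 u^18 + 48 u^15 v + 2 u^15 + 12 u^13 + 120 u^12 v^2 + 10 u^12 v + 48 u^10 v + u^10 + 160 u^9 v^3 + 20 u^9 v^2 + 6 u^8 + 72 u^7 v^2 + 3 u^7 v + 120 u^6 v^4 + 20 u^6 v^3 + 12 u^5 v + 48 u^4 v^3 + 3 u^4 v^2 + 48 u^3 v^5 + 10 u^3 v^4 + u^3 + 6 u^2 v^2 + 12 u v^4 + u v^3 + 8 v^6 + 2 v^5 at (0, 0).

7

The Hessian of f at 0 has rank 0. Corank 2; j^3 = u^3 is a perfect cube, so E-series; the 4-jet and mu = 7 give E_7.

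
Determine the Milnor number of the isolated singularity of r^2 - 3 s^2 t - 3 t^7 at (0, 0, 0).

The Hessian of f at 0 has rank 1. Corank 2; j^3 = -3*s^2*t has shape L^2 M (L != M), so D-series; mu = 8 gives D_8.

8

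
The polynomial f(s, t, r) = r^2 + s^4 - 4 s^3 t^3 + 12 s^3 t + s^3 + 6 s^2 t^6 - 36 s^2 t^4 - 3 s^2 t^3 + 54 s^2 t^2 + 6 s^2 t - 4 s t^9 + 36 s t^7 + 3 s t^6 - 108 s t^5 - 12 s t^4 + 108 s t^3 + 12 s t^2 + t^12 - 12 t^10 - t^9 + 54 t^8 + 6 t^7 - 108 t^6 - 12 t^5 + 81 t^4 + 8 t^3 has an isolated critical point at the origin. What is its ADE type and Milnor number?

The Hessian of f at 0 is [[0, 0, 0], [0, 0, 0], [0, 0, 2]] with rank 1, so corank 2. A Groebner basis of the Jacobian ideal J(f) in C{s,t,r} is {t^4, s*t^2 + 7*t^3/3, s^2 + 4*s*t + 4*t^2, r}; counting standard monomials gives mu = 6. Corank 2; j^3 = (s + 2*t)^3 is a perfect cube, so E-series; the 4-jet and mu = 6 give E_6.

Type E_{6}, Milnor number mu = 6.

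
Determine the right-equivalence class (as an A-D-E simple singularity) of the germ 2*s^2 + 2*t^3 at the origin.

A2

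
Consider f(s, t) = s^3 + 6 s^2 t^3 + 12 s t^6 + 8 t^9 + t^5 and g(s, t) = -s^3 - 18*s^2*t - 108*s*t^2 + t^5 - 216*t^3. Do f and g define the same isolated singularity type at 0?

Yes.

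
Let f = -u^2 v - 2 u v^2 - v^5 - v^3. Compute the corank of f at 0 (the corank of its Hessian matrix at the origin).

The Hessian at 0 is [[0, 0], [0, 0]] of rank 0; hence corank 2.

2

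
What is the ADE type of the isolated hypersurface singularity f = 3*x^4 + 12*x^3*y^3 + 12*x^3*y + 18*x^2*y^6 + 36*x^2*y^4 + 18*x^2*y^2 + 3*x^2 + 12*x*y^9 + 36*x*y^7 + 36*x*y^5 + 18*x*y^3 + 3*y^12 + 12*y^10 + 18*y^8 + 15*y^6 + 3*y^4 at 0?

A_3

The Hessian of f at 0 has rank 1. Corank 1: A-series; mu = 3 gives A_3.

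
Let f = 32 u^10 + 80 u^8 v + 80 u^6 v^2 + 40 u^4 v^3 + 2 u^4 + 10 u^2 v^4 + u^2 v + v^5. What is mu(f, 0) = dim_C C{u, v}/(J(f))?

6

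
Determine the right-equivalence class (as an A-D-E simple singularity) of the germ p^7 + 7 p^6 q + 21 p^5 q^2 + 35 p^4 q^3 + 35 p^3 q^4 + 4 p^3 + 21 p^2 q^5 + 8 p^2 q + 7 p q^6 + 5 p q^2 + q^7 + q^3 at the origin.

The Hessian of f at 0 has rank 0. Corank 2; j^3 = (p + q)*(2*p + q)^2 has shape L^2 M (L != M), so D-series; mu = 8 gives D_8.

D_8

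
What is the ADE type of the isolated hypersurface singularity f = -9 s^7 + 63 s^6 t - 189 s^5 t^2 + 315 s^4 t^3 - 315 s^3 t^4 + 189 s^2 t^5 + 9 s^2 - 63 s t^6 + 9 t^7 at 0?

The Hessian of f at 0 has rank 1. Corank 1: A-series; mu = 6 gives A_6.

A_{6}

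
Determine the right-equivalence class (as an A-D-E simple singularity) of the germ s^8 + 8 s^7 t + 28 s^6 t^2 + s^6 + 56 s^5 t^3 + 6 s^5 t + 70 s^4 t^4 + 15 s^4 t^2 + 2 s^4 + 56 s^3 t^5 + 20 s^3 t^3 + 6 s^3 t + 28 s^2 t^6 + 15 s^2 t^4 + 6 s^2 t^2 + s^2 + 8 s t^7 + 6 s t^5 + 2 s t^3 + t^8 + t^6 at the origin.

A_{7}

The Hessian of f at 0 is [[2, 0], [0, 0]] with rank 1, so corank 1. A Groebner basis of the Jacobian ideal J(f) in C{s,t} is {-3*s^2 + s*t + t^4, s^3, s^2*t, s*t^2 + s/3 + t^3/3}; counting standard monomials gives mu = 7. Corank 1: A-series; mu = 7 gives A_7.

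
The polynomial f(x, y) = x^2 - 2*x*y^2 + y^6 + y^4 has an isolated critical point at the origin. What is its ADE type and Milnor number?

Type A_5, Milnor number mu = 5.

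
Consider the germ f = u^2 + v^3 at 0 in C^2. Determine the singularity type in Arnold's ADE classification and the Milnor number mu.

Type A_{2}, Milnor number mu = 2.

The Hessian of f at 0 is [[2, 0], [0, 0]] with rank 1, so corank 1. A Groebner basis of the Jacobian ideal J(f) in C{u,v} is {v^2, u}; counting standard monomials gives mu = 2. Corank 1: A-series; mu = 2 gives A_2.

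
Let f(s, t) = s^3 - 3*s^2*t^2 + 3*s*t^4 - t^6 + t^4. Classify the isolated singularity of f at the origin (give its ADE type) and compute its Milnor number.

Type E6, Milnor number mu = 6.

The Hessian of f at 0 is [[0, 0], [0, 0]] with rank 0, so corank 2. A Groebner basis of the Jacobian ideal J(f) in C{s,t} is {s^3, s^2*t, -s^2/2 + s*t^2, t^3}; counting standard monomials gives mu = 6. Corank 2; j^3 = s^3 is a perfect cube, so E-series; the 4-jet and mu = 6 give E_6.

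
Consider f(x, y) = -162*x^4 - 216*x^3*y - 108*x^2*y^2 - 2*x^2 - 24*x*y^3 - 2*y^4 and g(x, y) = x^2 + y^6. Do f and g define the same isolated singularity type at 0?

The Hessian of f at 0 has rank 1. Corank 1: A-series; mu = 3 gives A_3. The Hessian of g at 0 has rank 1. Corank 1: A-series; mu = 5 gives A_5. f is A_3 but g is A_5, hence not right-equivalent.

No.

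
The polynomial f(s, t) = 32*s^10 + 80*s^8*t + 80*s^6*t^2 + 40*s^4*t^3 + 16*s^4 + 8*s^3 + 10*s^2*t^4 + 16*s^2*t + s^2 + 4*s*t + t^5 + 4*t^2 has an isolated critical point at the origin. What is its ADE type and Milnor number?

Type A4, Milnor number mu = 4.

The Hessian of f at 0 is [[2, 4], [4, 8]] with rank 1, so corank 1. A Groebner basis of the Jacobian ideal J(f) in C{s,t} is {s/256 + t^3 + t^2/16 + t/128, s^2 + s/4 + t/2, s*t - s/16 + t^2 - t/8}; counting standard monomials gives mu = 4. Corank 1: A-series; mu = 4 gives A_4.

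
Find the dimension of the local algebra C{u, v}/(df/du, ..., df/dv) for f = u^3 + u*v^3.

7

The Hessian of f at 0 has rank 0. Corank 2; j^3 = u^3 is a perfect cube, so E-series; the 4-jet and mu = 7 give E_7.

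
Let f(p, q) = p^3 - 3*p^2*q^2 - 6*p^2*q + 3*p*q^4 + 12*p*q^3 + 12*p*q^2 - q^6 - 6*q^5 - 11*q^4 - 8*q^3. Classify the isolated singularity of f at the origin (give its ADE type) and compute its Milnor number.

Type E6, Milnor number mu = 6.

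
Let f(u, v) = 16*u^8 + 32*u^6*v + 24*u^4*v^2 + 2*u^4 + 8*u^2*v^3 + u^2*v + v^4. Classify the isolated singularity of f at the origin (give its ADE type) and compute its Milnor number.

The Hessian of f at 0 is [[0, 0], [0, 0]] with rank 0, so corank 2. A Groebner basis of the Jacobian ideal J(f) in C{u,v} is {u^3, u^2/4 + v^3, u*v}; counting standard monomials gives mu = 5. Corank 2; j^3 = u^2*v has shape L^2 M (L != M), so D-series; mu = 5 gives D_5.

Type D_5, Milnor number mu = 5.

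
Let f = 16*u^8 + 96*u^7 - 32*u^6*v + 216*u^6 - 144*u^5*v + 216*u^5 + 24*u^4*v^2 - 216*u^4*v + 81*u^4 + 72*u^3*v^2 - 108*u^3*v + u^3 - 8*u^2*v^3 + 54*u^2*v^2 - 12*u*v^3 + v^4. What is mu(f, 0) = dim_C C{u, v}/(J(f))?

6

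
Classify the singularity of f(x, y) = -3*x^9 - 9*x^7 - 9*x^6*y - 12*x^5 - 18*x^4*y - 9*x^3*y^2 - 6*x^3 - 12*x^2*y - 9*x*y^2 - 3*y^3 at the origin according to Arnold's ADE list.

D4

The Hessian of f at 0 has rank 0. Corank 2; j^3 = -3*(x + y)*(2*x^2 + 2*x*y + y^2) splits into three distinct lines over C (the quadratic factor has nonzero discriminant), so D_4.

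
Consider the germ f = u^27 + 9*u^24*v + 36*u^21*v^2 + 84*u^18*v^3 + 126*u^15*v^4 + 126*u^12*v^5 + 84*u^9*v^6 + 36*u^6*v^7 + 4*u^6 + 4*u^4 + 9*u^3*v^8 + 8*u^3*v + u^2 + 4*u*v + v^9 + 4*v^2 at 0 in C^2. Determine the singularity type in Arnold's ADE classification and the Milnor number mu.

Type A_8, Milnor number mu = 8.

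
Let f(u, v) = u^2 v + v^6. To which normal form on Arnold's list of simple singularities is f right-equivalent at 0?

D7

The Hessian of f at 0 has rank 0. Corank 2; j^3 = u^2*v has shape L^2 M (L != M), so D-series; mu = 7 gives D_7.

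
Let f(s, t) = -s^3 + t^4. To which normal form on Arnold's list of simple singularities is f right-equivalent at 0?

E_{6}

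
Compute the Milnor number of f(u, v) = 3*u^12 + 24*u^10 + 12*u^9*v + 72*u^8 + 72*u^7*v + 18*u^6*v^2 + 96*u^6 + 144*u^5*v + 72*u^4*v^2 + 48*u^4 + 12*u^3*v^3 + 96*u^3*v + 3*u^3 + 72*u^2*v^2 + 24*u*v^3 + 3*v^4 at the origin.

6

The Hessian of f at 0 has rank 0. Corank 2; j^3 = 3*u^3 is a perfect cube, so E-series; the 4-jet and mu = 6 give E_6.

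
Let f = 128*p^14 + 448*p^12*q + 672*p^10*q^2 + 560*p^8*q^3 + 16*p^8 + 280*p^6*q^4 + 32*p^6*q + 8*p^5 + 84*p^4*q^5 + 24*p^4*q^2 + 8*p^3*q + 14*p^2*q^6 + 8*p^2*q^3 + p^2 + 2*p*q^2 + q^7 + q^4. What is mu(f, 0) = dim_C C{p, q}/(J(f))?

6

The Hessian of f at 0 is [[2, 0], [0, 0]] with rank 1, so corank 1. A Groebner basis of the Jacobian ideal J(f) in C{p,q} is {p^3, p^2*q + p/4 + q^2/4, p^2 + p*q^2, p*q + q^3}; counting standard monomials gives mu = 6. Corank 1: A-series; mu = 6 gives A_6.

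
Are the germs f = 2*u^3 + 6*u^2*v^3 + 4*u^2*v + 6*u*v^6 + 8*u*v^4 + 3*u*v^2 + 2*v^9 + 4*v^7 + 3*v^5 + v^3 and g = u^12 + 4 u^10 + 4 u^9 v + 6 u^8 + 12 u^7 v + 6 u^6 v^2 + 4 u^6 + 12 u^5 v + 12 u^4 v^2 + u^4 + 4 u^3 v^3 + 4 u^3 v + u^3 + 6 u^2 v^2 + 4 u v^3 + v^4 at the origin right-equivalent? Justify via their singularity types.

The Hessian of f at 0 is [[0, 0], [0, 0]] with rank 0, so corank 2. A Groebner basis of the Jacobian ideal J(f) in C{u,v} is {v^3, u^2 - 3*v^2/2, u*v + 3*v^2/2}; counting standard monomials gives mu = 4. Corank 2; j^3 = (u + v)*(2*u^2 + 2*u*v + v^2) splits into three distinct lines over C (the quadratic factor has nonzero discriminant), so D_4. The Hessian of g at 0 is [[0, 0], [0, 0]] with rank 0, so corank 2. A Groebner basis of the Jacobian ideal J(g) in C{u,v} is {v^4, u*v^2 + v^3/3, u^2}; counting standard monomials gives mu = 6. Corank 2; j^3 = u^3 is a perfect cube, so E-series; the 4-jet and mu = 6 give E_6. f is D_4 but g is E_6, hence not right-equivalent.

No.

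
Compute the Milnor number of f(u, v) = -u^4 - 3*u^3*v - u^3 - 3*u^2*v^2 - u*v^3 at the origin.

The Hessian of f at 0 has rank 0. Corank 2; j^3 = -u^3 is a perfect cube, so E-series; the 4-jet and mu = 7 give E_7.

7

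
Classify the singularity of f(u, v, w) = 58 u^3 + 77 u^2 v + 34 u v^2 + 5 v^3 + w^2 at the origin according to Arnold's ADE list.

The Hessian of f at 0 is [[0, 0, 0], [0, 0, 0], [0, 0, 2]] with rank 1, so corank 2. A Groebner basis of the Jacobian ideal J(f) in C{u,v,w} is {v^3, u^2 - v^2/13, u*v + 4*v^2/13, w}; counting standard monomials gives mu = 4. Corank 2; j^3 = (2*u + v)*(29*u^2 + 24*u*v + 5*v^2) splits into three distinct lines over C (the quadratic factor has nonzero discriminant), so D_4.

D_4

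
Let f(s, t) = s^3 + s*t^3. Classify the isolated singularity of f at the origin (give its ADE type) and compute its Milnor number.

Type E_7, Milnor number mu = 7.

The Hessian of f at 0 has rank 0. Corank 2; j^3 = s^3 is a perfect cube, so E-series; the 4-jet and mu = 7 give E_7.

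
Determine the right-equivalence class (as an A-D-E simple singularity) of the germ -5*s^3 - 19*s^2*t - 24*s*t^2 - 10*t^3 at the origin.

D_{4}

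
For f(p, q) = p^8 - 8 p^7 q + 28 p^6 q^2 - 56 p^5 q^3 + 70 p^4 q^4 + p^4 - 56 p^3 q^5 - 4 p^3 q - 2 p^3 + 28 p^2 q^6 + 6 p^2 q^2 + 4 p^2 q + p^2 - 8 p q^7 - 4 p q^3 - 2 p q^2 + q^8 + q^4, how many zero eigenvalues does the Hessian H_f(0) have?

1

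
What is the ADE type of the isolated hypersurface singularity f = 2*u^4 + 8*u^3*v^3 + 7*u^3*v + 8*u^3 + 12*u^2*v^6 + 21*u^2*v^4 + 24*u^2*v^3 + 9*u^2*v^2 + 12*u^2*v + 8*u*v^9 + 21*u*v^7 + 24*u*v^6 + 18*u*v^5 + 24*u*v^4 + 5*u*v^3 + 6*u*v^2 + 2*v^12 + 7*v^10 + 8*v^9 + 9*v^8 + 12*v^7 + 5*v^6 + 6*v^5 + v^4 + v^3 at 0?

The Hessian of f at 0 has rank 0. Corank 2; j^3 = (2*u + v)^3 is a perfect cube, so E-series; the 4-jet and mu = 7 give E_7.

E_7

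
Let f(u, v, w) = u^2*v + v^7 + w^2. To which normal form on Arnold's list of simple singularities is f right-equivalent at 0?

D_{8}

The Hessian of f at 0 is [[0, 0, 0], [0, 0, 0], [0, 0, 2]] with rank 1, so corank 2. A Groebner basis of the Jacobian ideal J(f) in C{u,v,w} is {u^2/7 + v^6, u^3, u*v, w}; counting standard monomials gives mu = 8. Corank 2; j^3 = u^2*v has shape L^2 M (L != M), so D-series; mu = 8 gives D_8.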